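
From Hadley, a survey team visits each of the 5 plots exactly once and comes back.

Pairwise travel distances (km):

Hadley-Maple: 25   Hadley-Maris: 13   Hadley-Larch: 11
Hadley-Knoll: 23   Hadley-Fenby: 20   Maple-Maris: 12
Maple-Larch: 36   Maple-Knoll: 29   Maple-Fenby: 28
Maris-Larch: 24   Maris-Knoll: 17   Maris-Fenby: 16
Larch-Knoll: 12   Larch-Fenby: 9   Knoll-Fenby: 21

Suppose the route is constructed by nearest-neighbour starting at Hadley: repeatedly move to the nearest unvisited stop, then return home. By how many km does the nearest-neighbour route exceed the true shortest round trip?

Excess over optimum: 5 km.

Hadley: Larch=11, Maris=13, Fenby=20, Knoll=23, Maple=25 ⇒ Larch
Larch: Fenby=9, Knoll=12, Maris=24, Maple=36 ⇒ Fenby
Fenby: Maris=16, Knoll=21, Maple=28 ⇒ Maris
Maris: Maple=12, Knoll=17 ⇒ Maple
Maple: Knoll=29 ⇒ Knoll
NN route Hadley → Larch → Fenby → Maris → Maple → Knoll → Hadley costs 100.
Optimal: Hadley → Maple → Maris → Knoll → Larch → Fenby → Hadley costs 95 (by enumerating all 60 distinct tours).
Excess = 100 − 95 = 5.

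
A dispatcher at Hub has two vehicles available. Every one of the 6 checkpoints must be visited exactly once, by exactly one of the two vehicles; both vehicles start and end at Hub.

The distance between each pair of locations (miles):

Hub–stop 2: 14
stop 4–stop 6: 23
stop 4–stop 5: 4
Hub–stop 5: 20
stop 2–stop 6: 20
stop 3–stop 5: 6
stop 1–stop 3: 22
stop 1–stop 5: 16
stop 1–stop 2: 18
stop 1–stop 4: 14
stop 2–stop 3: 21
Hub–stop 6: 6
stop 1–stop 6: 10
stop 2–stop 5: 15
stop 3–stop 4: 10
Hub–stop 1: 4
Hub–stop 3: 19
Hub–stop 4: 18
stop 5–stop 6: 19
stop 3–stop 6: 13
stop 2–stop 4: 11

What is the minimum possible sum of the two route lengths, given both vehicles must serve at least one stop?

Try each way of splitting the stops between the two vehicles (each non-empty) and, for each split, find the best tour for each vehicle:
  {stop 1} + {stop 2, stop 3, stop 4, stop 5, stop 6}: 8 + 54 = 62
  {stop 2} + {stop 1, stop 3, stop 4, stop 5, stop 6}: 28 + 47 = 75
  {stop 1, stop 2} + {stop 3, stop 4, stop 5, stop 6}: 36 + 47 = 83
  {stop 3} + {stop 1, stop 2, stop 4, stop 5, stop 6}: 38 + 61 = 99
  {stop 1, stop 3} + {stop 2, stop 4, stop 5, stop 6}: 45 + 54 = 99
  {stop 2, stop 3} + {stop 1, stop 4, stop 5, stop 6}: 54 + 47 = 101
  … (31 splits in total)
Best: vehicle 1 Hub → stop 1 → Hub = 8; vehicle 2 Hub → stop 2 → stop 4 → stop 5 → stop 3 → stop 6 → Hub = 54; combined 62.

Minimum combined distance: 62 miles.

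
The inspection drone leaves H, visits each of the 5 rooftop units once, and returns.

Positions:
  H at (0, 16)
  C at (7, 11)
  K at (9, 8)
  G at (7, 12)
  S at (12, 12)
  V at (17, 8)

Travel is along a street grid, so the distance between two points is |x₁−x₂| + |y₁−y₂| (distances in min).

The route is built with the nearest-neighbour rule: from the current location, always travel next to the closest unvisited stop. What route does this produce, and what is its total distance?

Total distance 58 min via the nearest-neighbour route H → G → C → K → S → V → H.

At H the remaining stops are G 11, C 12, S 16, K 17, V 25; go to G.
At G the remaining stops are C 1, S 5, K 6, V 14; go to C.
At C the remaining stops are K 5, S 6, V 13; go to K.
At K the remaining stops are S 7, V 8; go to S.
At S the remaining stops are V 9; go to V.
Return V→H: 25.
Total = 11 + 1 + 5 + 7 + 9 + 25 = 58.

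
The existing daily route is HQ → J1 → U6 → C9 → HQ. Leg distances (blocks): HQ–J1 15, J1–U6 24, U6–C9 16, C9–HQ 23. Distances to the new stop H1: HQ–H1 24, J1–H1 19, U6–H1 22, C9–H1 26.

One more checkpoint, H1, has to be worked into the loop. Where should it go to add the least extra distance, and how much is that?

Adding 17 blocks by placing H1 on the J1–U6 leg.

Insertion cost between consecutive stops i–j is d(i,H1) + d(H1,j) − d(i,j):
  between HQ and J1: 24 + 19 − 15 = 28
  between J1 and U6: 19 + 22 − 24 = 17
  between U6 and C9: 22 + 26 − 16 = 32
  between C9 and HQ: 26 + 24 − 23 = 27
Cheapest insertion is between J1 and U6, adding 17.
New total = 78 + 17 = 95.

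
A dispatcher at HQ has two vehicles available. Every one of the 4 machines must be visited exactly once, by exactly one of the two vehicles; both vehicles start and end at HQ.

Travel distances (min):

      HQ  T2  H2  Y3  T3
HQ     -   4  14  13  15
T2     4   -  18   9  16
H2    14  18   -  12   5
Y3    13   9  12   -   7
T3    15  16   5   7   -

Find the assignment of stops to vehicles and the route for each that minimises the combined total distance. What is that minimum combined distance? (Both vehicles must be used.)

47 min — the smallest possible combined total.

Try each way of splitting the stops between the two vehicles (each non-empty) and, for each split, find the best tour for each vehicle:
  {T2} + {H2, Y3, T3}: 8 + 39 = 47
  {H2} + {T2, Y3, T3}: 28 + 35 = 63
  {T2, H2} + {Y3, T3}: 36 + 35 = 71
  {Y3} + {T2, H2, T3}: 26 + 39 = 65
  {T2, Y3} + {H2, T3}: 26 + 34 = 60
  {H2, Y3} + {T2, T3}: 39 + 35 = 74
  … (7 splits in total)
Best: vehicle 1 HQ → T2 → HQ = 8; vehicle 2 HQ → H2 → T3 → Y3 → HQ = 39; combined 47.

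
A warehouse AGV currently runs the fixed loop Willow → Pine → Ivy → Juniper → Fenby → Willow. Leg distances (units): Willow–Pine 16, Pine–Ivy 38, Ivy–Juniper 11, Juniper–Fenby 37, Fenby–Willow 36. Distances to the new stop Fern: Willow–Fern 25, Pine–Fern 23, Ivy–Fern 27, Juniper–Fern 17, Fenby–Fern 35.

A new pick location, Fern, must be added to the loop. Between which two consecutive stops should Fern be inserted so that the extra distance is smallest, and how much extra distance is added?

Insertion cost between consecutive stops i–j is d(i,Fern) + d(Fern,j) − d(i,j):
  between Willow and Pine: 25 + 23 − 16 = 32
  between Pine and Ivy: 23 + 27 − 38 = 12
  between Ivy and Juniper: 27 + 17 − 11 = 33
  between Juniper and Fenby: 17 + 35 − 37 = 15
  between Fenby and Willow: 35 + 25 − 36 = 24
Cheapest insertion is between Pine and Ivy, adding 12.
New total = 138 + 12 = 150.

+12 — insert Fern between Pine and Ivy.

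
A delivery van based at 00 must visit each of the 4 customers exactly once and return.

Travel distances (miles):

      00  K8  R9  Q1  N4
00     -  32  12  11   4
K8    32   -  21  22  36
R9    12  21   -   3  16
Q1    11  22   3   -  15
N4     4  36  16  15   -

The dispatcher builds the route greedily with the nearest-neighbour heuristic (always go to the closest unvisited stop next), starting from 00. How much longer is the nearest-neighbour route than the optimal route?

From 00: N4=4, Q1=11, R9=12, K8=32 → choose N4 (4).
From N4: Q1=15, R9=16, K8=36 → choose Q1 (15).
From Q1: R9=3, K8=22 → choose R9 (3).
From R9: K8=21 → choose K8 (21).
NN route 00 → N4 → Q1 → R9 → K8 → 00 costs 75.
Optimal: 00 → R9 → K8 → Q1 → N4 → 00 costs 74 (by enumerating all 12 distinct tours).
Excess = 75 − 74 = 1.

1 miles longer than the optimal tour.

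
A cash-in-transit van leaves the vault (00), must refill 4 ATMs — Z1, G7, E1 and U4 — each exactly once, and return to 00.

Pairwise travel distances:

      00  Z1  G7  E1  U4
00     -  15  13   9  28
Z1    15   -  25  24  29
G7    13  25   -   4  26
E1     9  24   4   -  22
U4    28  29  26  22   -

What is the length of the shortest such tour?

83 — the shortest possible round trip.

There are 12 distinct closed tours to check (reversals are equivalent).
00-Z1-G7-E1-U4-00: 15+25+4+22+28 = 94
00-Z1-G7-U4-E1-00: 15+25+26+22+9 = 97
00-Z1-E1-G7-U4-00: 15+24+4+26+28 = 97
00-Z1-E1-U4-G7-00: 15+24+22+26+13 = 100
00-Z1-U4-G7-E1-00: 15+29+26+4+9 = 83
00-Z1-U4-E1-G7-00: 15+29+22+4+13 = 83
00-G7-Z1-E1-U4-00: 13+25+24+22+28 = 112
00-G7-Z1-U4-E1-00: 13+25+29+22+9 = 98
00-G7-E1-Z1-U4-00: 13+4+24+29+28 = 98
00-G7-U4-Z1-E1-00: 13+26+29+24+9 = 101
00-E1-Z1-G7-U4-00: 9+24+25+26+28 = 112
00-E1-G7-Z1-U4-00: 9+4+25+29+28 = 95
The minimum is 83.
One optimal route: 00 → Z1 → U4 → G7 → E1 → 00 (or its reverse).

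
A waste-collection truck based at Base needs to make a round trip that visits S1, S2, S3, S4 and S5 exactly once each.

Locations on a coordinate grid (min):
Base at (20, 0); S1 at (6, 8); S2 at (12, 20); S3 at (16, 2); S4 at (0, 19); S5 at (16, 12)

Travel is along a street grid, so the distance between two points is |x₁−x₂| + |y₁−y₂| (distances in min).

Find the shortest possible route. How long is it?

With 5 stops there are 5!/2 = 60 distinct round trips (a route and its reverse cost the same).
Base - S1 - S2 - S3 - S4 - S5 - Base: 22+18+22+33+23+16 = 134
Base - S1 - S2 - S3 - S5 - S4 - Base: 22+18+22+10+23+39 = 134
Base - S1 - S2 - S4 - S3 - S5 - Base: 22+18+13+33+10+16 = 112
Base - S1 - S2 - S4 - S5 - S3 - Base: 22+18+13+23+10+6 = 92
Base - S1 - S2 - S5 - S3 - S4 - Base: 22+18+12+10+33+39 = 134
Base - S1 - S2 - S5 - S4 - S3 - Base: 22+18+12+23+33+6 = 114
Base - S1 - S3 - S2 - S4 - S5 - Base: 22+16+22+13+23+16 = 112
Base - S1 - S3 - S2 - S5 - S4 - Base: 22+16+22+12+23+39 = 134
Base - S1 - S3 - S4 - S2 - S5 - Base: 22+16+33+13+12+16 = 112
Base - S1 - S3 - S4 - S5 - S2 - Base: 22+16+33+23+12+28 = 134
Base - S1 - S3 - S5 - S2 - S4 - Base: 22+16+10+12+13+39 = 112
Base - S1 - S3 - S5 - S4 - S2 - Base: 22+16+10+23+13+28 = 112
Base - S1 - S4 - S2 - S3 - S5 - Base: 22+17+13+22+10+16 = 100
Base - S1 - S4 - S2 - S5 - S3 - Base: 22+17+13+12+10+6 = 80
… (46 more)
The minimum is 80.
One optimal route: Base → S1 → S4 → S2 → S5 → S3 → Base (or its reverse).

80 min — the shortest possible round trip.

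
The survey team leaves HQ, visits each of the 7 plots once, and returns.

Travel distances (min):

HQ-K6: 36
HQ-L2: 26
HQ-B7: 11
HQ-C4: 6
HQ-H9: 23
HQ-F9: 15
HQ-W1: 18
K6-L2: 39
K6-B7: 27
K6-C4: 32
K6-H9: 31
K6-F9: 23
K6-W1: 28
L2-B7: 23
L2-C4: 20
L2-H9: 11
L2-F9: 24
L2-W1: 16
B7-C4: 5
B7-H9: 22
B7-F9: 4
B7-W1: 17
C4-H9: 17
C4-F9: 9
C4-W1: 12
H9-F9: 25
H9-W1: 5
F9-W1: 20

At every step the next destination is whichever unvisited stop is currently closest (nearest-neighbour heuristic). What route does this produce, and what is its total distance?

HQ → [C4:6 / B7:11 / F9:15 / W1:18 / H9:23 / L2:26 / K6:36] → C4 (6)
C4 → [B7:5 / F9:9 / W1:12 / H9:17 / L2:20 / K6:32] → B7 (5)
B7 → [F9:4 / W1:17 / H9:22 / L2:23 / K6:27] → F9 (4)
F9 → [W1:20 / K6:23 / L2:24 / H9:25] → W1 (20)
W1 → [H9:5 / L2:16 / K6:28] → H9 (5)
H9 → [L2:11 / K6:31] → L2 (11)
L2 → [K6:39] → K6 (39)
Return K6→HQ: 36.
Total = 6 + 5 + 4 + 20 + 5 + 11 + 39 + 36 = 126.

126 min along HQ → C4 → B7 → F9 → W1 → H9 → L2 → K6 → HQ.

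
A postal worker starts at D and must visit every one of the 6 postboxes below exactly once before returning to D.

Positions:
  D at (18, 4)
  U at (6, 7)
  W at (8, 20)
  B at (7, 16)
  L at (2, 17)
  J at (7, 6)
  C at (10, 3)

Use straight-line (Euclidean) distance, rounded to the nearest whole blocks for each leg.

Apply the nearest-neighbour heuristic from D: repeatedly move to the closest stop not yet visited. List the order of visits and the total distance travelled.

D → [C:8 / J:11 / U:12 / B:16 / W:19 / L:21] → C (8)
C → [J:4 / U:6 / B:13 / L:16 / W:17] → J (4)
J → [U:1 / B:10 / L:12 / W:14] → U (1)
U → [B:9 / L:11 / W:13] → B (9)
B → [W:4 / L:5] → W (4)
W → [L:7] → L (7)
Return L→D: 21.
Total = 8 + 4 + 1 + 9 + 4 + 7 + 21 = 54.

Total distance 54 blocks via the nearest-neighbour route D → C → J → U → B → W → L → D.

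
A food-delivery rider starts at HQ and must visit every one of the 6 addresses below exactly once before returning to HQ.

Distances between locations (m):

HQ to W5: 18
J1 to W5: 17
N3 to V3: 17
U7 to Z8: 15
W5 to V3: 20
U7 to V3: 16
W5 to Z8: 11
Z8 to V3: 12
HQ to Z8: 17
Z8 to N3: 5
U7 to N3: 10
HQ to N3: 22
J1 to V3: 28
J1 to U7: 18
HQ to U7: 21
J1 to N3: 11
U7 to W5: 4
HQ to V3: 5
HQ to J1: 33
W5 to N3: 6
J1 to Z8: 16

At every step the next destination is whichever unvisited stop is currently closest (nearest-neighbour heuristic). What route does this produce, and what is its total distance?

From HQ: distances to unvisited — V3=5, Z8=17, W5=18, U7=21, N3=22, J1=33. Nearest is V3 (5).
From V3: distances to unvisited — Z8=12, U7=16, N3=17, W5=20, J1=28. Nearest is Z8 (12).
From Z8: distances to unvisited — N3=5, W5=11, U7=15, J1=16. Nearest is N3 (5).
From N3: distances to unvisited — W5=6, U7=10, J1=11. Nearest is W5 (6).
From W5: distances to unvisited — U7=4, J1=17. Nearest is U7 (4).
From U7: distances to unvisited — J1=18. Nearest is J1 (18).
Return J1→HQ: 33.
Total = 5 + 12 + 5 + 6 + 4 + 18 + 33 = 83.

Nearest-neighbour total = 83 m; route HQ → V3 → Z8 → N3 → W5 → U7 → J1 → HQ.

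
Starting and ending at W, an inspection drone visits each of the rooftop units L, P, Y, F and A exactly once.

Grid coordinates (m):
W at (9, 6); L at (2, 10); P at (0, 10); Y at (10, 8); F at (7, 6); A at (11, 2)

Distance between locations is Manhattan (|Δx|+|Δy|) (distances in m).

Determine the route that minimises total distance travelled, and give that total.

38 m — the shortest possible round trip.

With 5 stops there are 5!/2 = 60 distinct round trips (a route and its reverse cost the same).
W→L→P→Y→F→A→W: 11+2+12+5+8+6 = 44
W→L→P→Y→A→F→W: 11+2+12+7+8+2 = 42
W→L→P→F→Y→A→W: 11+2+11+5+7+6 = 42
W→L→P→F→A→Y→W: 11+2+11+8+7+3 = 42
W→L→P→A→Y→F→W: 11+2+19+7+5+2 = 46
W→L→P→A→F→Y→W: 11+2+19+8+5+3 = 48
W→L→Y→P→F→A→W: 11+10+12+11+8+6 = 58
W→L→Y→P→A→F→W: 11+10+12+19+8+2 = 62
W→L→Y→F→P→A→W: 11+10+5+11+19+6 = 62
W→L→Y→F→A→P→W: 11+10+5+8+19+13 = 66
W→L→Y→A→P→F→W: 11+10+7+19+11+2 = 60
W→L→Y→A→F→P→W: 11+10+7+8+11+13 = 60
W→L→F→P→Y→A→W: 11+9+11+12+7+6 = 56
W→L→F→P→A→Y→W: 11+9+11+19+7+3 = 60
… (46 more)
W→F→L→P→Y→A→W: 2+9+2+12+7+6 = 38  ← best
The minimum is 38.
One optimal route: W → F → L → P → Y → A → W (or its reverse).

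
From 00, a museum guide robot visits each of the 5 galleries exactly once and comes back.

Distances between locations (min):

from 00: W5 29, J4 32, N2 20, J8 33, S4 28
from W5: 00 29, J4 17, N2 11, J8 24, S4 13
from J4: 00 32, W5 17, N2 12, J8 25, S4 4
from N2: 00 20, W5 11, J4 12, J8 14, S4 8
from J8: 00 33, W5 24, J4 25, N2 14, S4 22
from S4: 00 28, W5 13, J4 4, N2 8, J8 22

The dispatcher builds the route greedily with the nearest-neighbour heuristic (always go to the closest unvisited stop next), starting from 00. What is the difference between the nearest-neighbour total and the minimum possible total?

Excess over optimum: 1 min.

From 00: N2=20, S4=28, W5=29, J4=32, J8=33 → choose N2 (20).
From N2: S4=8, W5=11, J4=12, J8=14 → choose S4 (8).
From S4: J4=4, W5=13, J8=22 → choose J4 (4).
From J4: W5=17, J8=25 → choose W5 (17).
From W5: J8=24 → choose J8 (24).
NN route 00 → N2 → S4 → J4 → W5 → J8 → 00 costs 106.
Optimal: 00 → W5 → J4 → S4 → N2 → J8 → 00 costs 105 (by enumerating all 60 distinct tours).
Excess = 106 − 105 = 1.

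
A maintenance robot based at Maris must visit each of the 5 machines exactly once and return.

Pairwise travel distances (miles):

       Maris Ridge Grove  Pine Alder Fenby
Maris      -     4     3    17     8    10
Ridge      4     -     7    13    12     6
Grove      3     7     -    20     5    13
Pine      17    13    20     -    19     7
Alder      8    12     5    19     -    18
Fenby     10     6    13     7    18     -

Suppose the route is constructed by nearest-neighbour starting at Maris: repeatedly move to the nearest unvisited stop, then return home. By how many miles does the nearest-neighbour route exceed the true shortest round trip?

6 miles longer than the optimal tour.

From Maris: Grove=3, Ridge=4, Alder=8, Fenby=10, Pine=17 → choose Grove (3).
From Grove: Alder=5, Ridge=7, Fenby=13, Pine=20 → choose Alder (5).
From Alder: Ridge=12, Fenby=18, Pine=19 → choose Ridge (12).
From Ridge: Fenby=6, Pine=13 → choose Fenby (6).
From Fenby: Pine=7 → choose Pine (7).
NN route Maris → Grove → Alder → Ridge → Fenby → Pine → Maris costs 50.
Optimal: Maris → Ridge → Fenby → Pine → Alder → Grove → Maris costs 44 (by enumerating all 60 distinct tours).
Excess = 50 − 44 = 6.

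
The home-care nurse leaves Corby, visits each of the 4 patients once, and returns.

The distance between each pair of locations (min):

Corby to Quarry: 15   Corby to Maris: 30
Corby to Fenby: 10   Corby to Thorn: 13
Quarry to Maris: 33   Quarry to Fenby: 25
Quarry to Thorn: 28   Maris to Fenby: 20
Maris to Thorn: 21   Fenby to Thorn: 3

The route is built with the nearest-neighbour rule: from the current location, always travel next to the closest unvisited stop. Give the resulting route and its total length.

Nearest-neighbour total = 82 min; route Corby → Fenby → Thorn → Maris → Quarry → Corby.

Corby → [Fenby:10 / Thorn:13 / Quarry:15 / Maris:30] → Fenby (10)
Fenby → [Thorn:3 / Maris:20 / Quarry:25] → Thorn (3)
Thorn → [Maris:21 / Quarry:28] → Maris (21)
Maris → [Quarry:33] → Quarry (33)
Return Quarry→Corby: 15.
Total = 10 + 3 + 21 + 33 + 15 = 82.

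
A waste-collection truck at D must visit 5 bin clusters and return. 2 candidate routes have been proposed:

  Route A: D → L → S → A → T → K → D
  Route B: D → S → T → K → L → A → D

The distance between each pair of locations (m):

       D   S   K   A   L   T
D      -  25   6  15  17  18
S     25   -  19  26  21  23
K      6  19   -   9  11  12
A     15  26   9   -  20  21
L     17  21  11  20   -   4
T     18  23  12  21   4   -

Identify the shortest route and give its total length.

103 m — Route A is the shortest.

Route A: 17 + 21 + 26 + 21 + 12 + 6 = 103
Route B: 25 + 23 + 12 + 11 + 20 + 15 = 106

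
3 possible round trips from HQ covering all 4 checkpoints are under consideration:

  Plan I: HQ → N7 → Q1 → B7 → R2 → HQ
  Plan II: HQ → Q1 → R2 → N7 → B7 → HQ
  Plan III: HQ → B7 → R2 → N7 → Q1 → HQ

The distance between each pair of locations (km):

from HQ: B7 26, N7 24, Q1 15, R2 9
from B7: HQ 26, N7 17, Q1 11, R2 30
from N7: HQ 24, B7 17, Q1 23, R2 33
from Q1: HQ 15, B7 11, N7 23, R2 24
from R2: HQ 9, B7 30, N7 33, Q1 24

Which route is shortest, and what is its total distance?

Plan I: 24 + 23 + 11 + 30 + 9 = 97
Plan II: 15 + 24 + 33 + 17 + 26 = 115
Plan III: 26 + 30 + 33 + 23 + 15 = 127

Shortest is Plan I, total 97 km.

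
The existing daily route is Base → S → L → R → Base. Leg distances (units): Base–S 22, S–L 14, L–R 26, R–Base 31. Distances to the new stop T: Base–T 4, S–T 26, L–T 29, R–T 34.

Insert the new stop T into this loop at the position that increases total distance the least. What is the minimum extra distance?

+7 — insert T between R and Base.

Insertion cost between consecutive stops i–j is d(i,T) + d(T,j) − d(i,j):
  between Base and S: 4 + 26 − 22 = 8
  between S and L: 26 + 29 − 14 = 41
  between L and R: 29 + 34 − 26 = 37
  between R and Base: 34 + 4 − 31 = 7
Cheapest insertion is between R and Base, adding 7.
New total = 93 + 7 = 100.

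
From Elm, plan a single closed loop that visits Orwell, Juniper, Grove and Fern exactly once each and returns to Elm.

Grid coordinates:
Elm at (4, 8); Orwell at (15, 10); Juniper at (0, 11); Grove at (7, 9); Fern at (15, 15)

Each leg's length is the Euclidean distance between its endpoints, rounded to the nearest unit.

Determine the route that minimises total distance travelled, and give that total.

37 — the shortest possible round trip.

There are 12 distinct closed tours to check (reversals are equivalent).
Elm→Orwell→Juniper→Grove→Fern→Elm: 11+15+7+10+13 = 56
Elm→Orwell→Juniper→Fern→Grove→Elm: 11+15+16+10+3 = 55
Elm→Orwell→Grove→Juniper→Fern→Elm: 11+8+7+16+13 = 55
Elm→Orwell→Grove→Fern→Juniper→Elm: 11+8+10+16+5 = 50
Elm→Orwell→Fern→Juniper→Grove→Elm: 11+5+16+7+3 = 42
Elm→Orwell→Fern→Grove→Juniper→Elm: 11+5+10+7+5 = 38
Elm→Juniper→Orwell→Grove→Fern→Elm: 5+15+8+10+13 = 51
Elm→Juniper→Orwell→Fern→Grove→Elm: 5+15+5+10+3 = 38
Elm→Juniper→Grove→Orwell→Fern→Elm: 5+7+8+5+13 = 38
Elm→Juniper→Fern→Orwell→Grove→Elm: 5+16+5+8+3 = 37
Elm→Grove→Orwell→Juniper→Fern→Elm: 3+8+15+16+13 = 55
Elm→Grove→Juniper→Orwell→Fern→Elm: 3+7+15+5+13 = 43
The minimum is 37.
One optimal route: Elm → Juniper → Fern → Orwell → Grove → Elm (or its reverse).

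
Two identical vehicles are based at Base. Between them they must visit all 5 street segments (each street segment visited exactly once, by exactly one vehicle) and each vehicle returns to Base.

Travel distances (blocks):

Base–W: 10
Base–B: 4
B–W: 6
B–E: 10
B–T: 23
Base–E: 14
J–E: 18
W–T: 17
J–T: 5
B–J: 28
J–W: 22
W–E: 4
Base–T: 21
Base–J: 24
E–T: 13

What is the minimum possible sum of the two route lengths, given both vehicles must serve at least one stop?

Minimum combined distance: 64 blocks.

There are 2^4 − 1 = 15 ways to divide the 5 stops into two non-empty groups. For each, the best each vehicle can do is its own shortest tour through its group:
  {B} + {J, W, E, T}: 8 + 56 = 64
  {J} + {B, W, E, T}: 48 + 48 = 96
  {B, J} + {W, E, T}: 56 + 48 = 104
  {W} + {B, J, E, T}: 20 + 56 = 76
  {B, W} + {J, E, T}: 20 + 56 = 76
  {J, W} + {B, E, T}: 56 + 48 = 104
  … (15 splits in total)
Best: vehicle 1 Base → B → Base = 8; vehicle 2 Base → J → T → E → W → Base = 56; combined 64.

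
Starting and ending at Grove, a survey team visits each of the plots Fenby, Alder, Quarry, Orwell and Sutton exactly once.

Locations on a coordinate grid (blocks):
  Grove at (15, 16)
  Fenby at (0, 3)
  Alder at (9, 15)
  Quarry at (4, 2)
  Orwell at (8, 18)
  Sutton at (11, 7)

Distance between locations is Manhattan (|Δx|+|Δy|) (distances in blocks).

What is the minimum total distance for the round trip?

Shortest round trip = 64 blocks.

Grove→Fenby→Alder→Quarry→Orwell→Sutton→Grove: 28+21+18+20+14+13 = 114
Grove→Fenby→Alder→Quarry→Sutton→Orwell→Grove: 28+21+18+12+14+9 = 102
Grove→Fenby→Alder→Orwell→Quarry→Sutton→Grove: 28+21+4+20+12+13 = 98
Grove→Fenby→Alder→Orwell→Sutton→Quarry→Grove: 28+21+4+14+12+25 = 104
Grove→Fenby→Alder→Sutton→Quarry→Orwell→Grove: 28+21+10+12+20+9 = 100
Grove→Fenby→Alder→Sutton→Orwell→Quarry→Grove: 28+21+10+14+20+25 = 118
Grove→Fenby→Quarry→Alder→Orwell→Sutton→Grove: 28+5+18+4+14+13 = 82
Grove→Fenby→Quarry→Alder→Sutton→Orwell→Grove: 28+5+18+10+14+9 = 84
Grove→Fenby→Quarry→Orwell→Alder→Sutton→Grove: 28+5+20+4+10+13 = 80
Grove→Fenby→Quarry→Orwell→Sutton→Alder→Grove: 28+5+20+14+10+7 = 84
Grove→Fenby→Quarry→Sutton→Alder→Orwell→Grove: 28+5+12+10+4+9 = 68
Grove→Fenby→Quarry→Sutton→Orwell→Alder→Grove: 28+5+12+14+4+7 = 70
Grove→Fenby→Orwell→Alder→Quarry→Sutton→Grove: 28+23+4+18+12+13 = 98
Grove→Fenby→Orwell→Alder→Sutton→Quarry→Grove: 28+23+4+10+12+25 = 102
… (46 more)
Grove→Alder→Orwell→Fenby→Quarry→Sutton→Grove: 7+4+23+5+12+13 = 64  ← best
The minimum is 64.
One optimal route: Grove → Alder → Orwell → Fenby → Quarry → Sutton → Grove (or its reverse).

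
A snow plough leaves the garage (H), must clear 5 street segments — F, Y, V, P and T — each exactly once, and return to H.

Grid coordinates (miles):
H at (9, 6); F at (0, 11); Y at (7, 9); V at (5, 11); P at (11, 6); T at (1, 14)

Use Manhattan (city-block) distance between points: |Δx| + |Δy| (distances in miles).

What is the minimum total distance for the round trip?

38 miles — the shortest possible round trip.

With 5 stops there are 5!/2 = 60 distinct round trips (a route and its reverse cost the same).
H → F → Y → V → P → T → H: 14+9+4+11+18+16 = 72
H → F → Y → V → T → P → H: 14+9+4+7+18+2 = 54
H → F → Y → P → V → T → H: 14+9+7+11+7+16 = 64
H → F → Y → P → T → V → H: 14+9+7+18+7+9 = 64
H → F → Y → T → V → P → H: 14+9+11+7+11+2 = 54
H → F → Y → T → P → V → H: 14+9+11+18+11+9 = 72
H → F → V → Y → P → T → H: 14+5+4+7+18+16 = 64
H → F → V → Y → T → P → H: 14+5+4+11+18+2 = 54
H → F → V → P → Y → T → H: 14+5+11+7+11+16 = 64
H → F → V → P → T → Y → H: 14+5+11+18+11+5 = 64
H → F → V → T → Y → P → H: 14+5+7+11+7+2 = 46
H → F → V → T → P → Y → H: 14+5+7+18+7+5 = 56
H → F → P → Y → V → T → H: 14+16+7+4+7+16 = 64
H → F → P → Y → T → V → H: 14+16+7+11+7+9 = 64
… (46 more)
H → F → T → V → Y → P → H: 14+4+7+4+7+2 = 38  ← best
The minimum is 38.
One optimal route: H → F → T → V → Y → P → H (or its reverse).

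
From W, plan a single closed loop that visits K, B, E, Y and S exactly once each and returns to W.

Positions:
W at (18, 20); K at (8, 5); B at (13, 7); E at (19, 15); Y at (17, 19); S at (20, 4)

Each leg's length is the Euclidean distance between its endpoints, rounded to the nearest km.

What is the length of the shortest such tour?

Minimum total distance: 47 km.

There are 60 distinct closed tours to check (reversals are equivalent).
W → K → B → E → Y → S → W: 18+5+10+4+15+16 = 68
W → K → B → E → S → Y → W: 18+5+10+11+15+1 = 60
W → K → B → Y → E → S → W: 18+5+13+4+11+16 = 67
W → K → B → Y → S → E → W: 18+5+13+15+11+5 = 67
W → K → B → S → E → Y → W: 18+5+8+11+4+1 = 47
W → K → B → S → Y → E → W: 18+5+8+15+4+5 = 55
W → K → E → B → Y → S → W: 18+15+10+13+15+16 = 87
W → K → E → B → S → Y → W: 18+15+10+8+15+1 = 67
W → K → E → Y → B → S → W: 18+15+4+13+8+16 = 74
W → K → E → Y → S → B → W: 18+15+4+15+8+14 = 74
W → K → E → S → B → Y → W: 18+15+11+8+13+1 = 66
W → K → E → S → Y → B → W: 18+15+11+15+13+14 = 86
W → K → Y → B → E → S → W: 18+17+13+10+11+16 = 85
W → K → Y → B → S → E → W: 18+17+13+8+11+5 = 72
… (46 more)
The minimum is 47.
One optimal route: W → K → B → S → E → Y → W (or its reverse).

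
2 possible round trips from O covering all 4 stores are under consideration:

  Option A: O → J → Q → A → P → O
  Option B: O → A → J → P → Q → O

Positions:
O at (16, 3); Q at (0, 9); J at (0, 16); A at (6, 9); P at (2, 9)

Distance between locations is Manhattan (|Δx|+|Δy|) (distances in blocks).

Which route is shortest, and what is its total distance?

Option A: 29 + 7 + 6 + 4 + 20 = 66
Option B: 16 + 13 + 9 + 2 + 22 = 62

Shortest is Option B, total 62 blocks.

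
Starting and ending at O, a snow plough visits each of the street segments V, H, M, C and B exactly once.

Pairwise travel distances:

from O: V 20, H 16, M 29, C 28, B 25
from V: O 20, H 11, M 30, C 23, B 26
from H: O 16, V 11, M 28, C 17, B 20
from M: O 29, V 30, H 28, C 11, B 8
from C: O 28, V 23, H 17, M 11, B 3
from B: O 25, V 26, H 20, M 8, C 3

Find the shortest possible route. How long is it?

With 5 stops there are 5!/2 = 60 distinct round trips (a route and its reverse cost the same).
O-V-H-M-C-B-O: 20+11+28+11+3+25 = 98
O-V-H-M-B-C-O: 20+11+28+8+3+28 = 98
O-V-H-C-M-B-O: 20+11+17+11+8+25 = 92
O-V-H-C-B-M-O: 20+11+17+3+8+29 = 88
O-V-H-B-M-C-O: 20+11+20+8+11+28 = 98
O-V-H-B-C-M-O: 20+11+20+3+11+29 = 94
O-V-M-H-C-B-O: 20+30+28+17+3+25 = 123
O-V-M-H-B-C-O: 20+30+28+20+3+28 = 129
O-V-M-C-H-B-O: 20+30+11+17+20+25 = 123
O-V-M-C-B-H-O: 20+30+11+3+20+16 = 100
O-V-M-B-H-C-O: 20+30+8+20+17+28 = 123
O-V-M-B-C-H-O: 20+30+8+3+17+16 = 94
O-V-C-H-M-B-O: 20+23+17+28+8+25 = 121
O-V-C-H-B-M-O: 20+23+17+20+8+29 = 117
… (46 more)
The minimum is 88.
One optimal route: O → V → H → C → B → M → O (or its reverse).

Shortest round trip = 88.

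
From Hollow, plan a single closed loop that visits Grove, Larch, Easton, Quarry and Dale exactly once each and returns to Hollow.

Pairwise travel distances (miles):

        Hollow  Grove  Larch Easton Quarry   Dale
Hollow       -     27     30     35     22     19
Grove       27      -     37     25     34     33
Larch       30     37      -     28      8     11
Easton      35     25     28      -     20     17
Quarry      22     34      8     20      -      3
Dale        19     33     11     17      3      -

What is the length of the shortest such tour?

There are 60 distinct closed tours to check (reversals are equivalent).
Hollow-Grove-Larch-Easton-Quarry-Dale-Hollow: 27+37+28+20+3+19 = 134
Hollow-Grove-Larch-Easton-Dale-Quarry-Hollow: 27+37+28+17+3+22 = 134
Hollow-Grove-Larch-Quarry-Easton-Dale-Hollow: 27+37+8+20+17+19 = 128
Hollow-Grove-Larch-Quarry-Dale-Easton-Hollow: 27+37+8+3+17+35 = 127
Hollow-Grove-Larch-Dale-Easton-Quarry-Hollow: 27+37+11+17+20+22 = 134
Hollow-Grove-Larch-Dale-Quarry-Easton-Hollow: 27+37+11+3+20+35 = 133
Hollow-Grove-Easton-Larch-Quarry-Dale-Hollow: 27+25+28+8+3+19 = 110
Hollow-Grove-Easton-Larch-Dale-Quarry-Hollow: 27+25+28+11+3+22 = 116
Hollow-Grove-Easton-Quarry-Larch-Dale-Hollow: 27+25+20+8+11+19 = 110
Hollow-Grove-Easton-Quarry-Dale-Larch-Hollow: 27+25+20+3+11+30 = 116
Hollow-Grove-Easton-Dale-Larch-Quarry-Hollow: 27+25+17+11+8+22 = 110
Hollow-Grove-Easton-Dale-Quarry-Larch-Hollow: 27+25+17+3+8+30 = 110
Hollow-Grove-Quarry-Larch-Easton-Dale-Hollow: 27+34+8+28+17+19 = 133
Hollow-Grove-Quarry-Larch-Dale-Easton-Hollow: 27+34+8+11+17+35 = 132
… (46 more)
The minimum is 110.
One optimal route: Hollow → Grove → Easton → Larch → Quarry → Dale → Hollow (or its reverse).

Minimum total distance: 110 miles.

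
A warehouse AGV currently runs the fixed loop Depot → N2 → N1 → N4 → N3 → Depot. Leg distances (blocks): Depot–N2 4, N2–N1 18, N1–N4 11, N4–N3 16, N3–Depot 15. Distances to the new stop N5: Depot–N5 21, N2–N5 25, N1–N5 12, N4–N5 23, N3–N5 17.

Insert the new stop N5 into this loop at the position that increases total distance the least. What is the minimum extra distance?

Minimum extra distance: 19 blocks, inserting N5 between N2 and N1.

Insertion cost between consecutive stops i–j is d(i,N5) + d(N5,j) − d(i,j):
  between Depot and N2: 21 + 25 − 4 = 42
  between N2 and N1: 25 + 12 − 18 = 19
  between N1 and N4: 12 + 23 − 11 = 24
  between N4 and N3: 23 + 17 − 16 = 24
  between N3 and Depot: 17 + 21 − 15 = 23
Cheapest insertion is between N2 and N1, adding 19.
New total = 64 + 19 = 83.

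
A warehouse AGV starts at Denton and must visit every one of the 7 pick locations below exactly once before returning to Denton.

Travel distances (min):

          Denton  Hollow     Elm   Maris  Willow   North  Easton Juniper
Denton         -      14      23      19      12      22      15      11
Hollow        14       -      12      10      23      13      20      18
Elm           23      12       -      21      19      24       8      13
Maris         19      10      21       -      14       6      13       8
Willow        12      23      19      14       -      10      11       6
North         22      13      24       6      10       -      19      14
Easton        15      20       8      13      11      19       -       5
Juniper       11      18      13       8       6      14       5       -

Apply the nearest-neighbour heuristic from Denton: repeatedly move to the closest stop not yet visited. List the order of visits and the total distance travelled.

Denton → [Juniper:11 / Willow:12 / Hollow:14 / Easton:15 / Maris:19 / North:22 / Elm:23] → Juniper (11)
Juniper → [Easton:5 / Willow:6 / Maris:8 / Elm:13 / North:14 / Hollow:18] → Easton (5)
Easton → [Elm:8 / Willow:11 / Maris:13 / North:19 / Hollow:20] → Elm (8)
Elm → [Hollow:12 / Willow:19 / Maris:21 / North:24] → Hollow (12)
Hollow → [Maris:10 / North:13 / Willow:23] → Maris (10)
Maris → [North:6 / Willow:14] → North (6)
North → [Willow:10] → Willow (10)
Return Willow→Denton: 12.
Total = 11 + 5 + 8 + 12 + 10 + 6 + 10 + 12 = 74.

74 min along Denton → Juniper → Easton → Elm → Hollow → Maris → North → Willow → Denton.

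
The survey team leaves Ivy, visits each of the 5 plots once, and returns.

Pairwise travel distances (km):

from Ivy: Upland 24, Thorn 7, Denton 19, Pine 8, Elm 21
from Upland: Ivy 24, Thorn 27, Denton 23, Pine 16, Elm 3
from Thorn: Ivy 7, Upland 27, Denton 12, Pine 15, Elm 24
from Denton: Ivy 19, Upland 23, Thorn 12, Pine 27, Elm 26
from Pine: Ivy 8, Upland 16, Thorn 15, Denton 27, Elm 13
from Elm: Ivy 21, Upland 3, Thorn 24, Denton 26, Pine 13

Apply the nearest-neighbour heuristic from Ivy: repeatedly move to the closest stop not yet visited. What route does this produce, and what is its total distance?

Total distance 66 km via the nearest-neighbour route Ivy → Thorn → Denton → Upland → Elm → Pine → Ivy.

From Ivy: distances to unvisited — Thorn=7, Pine=8, Denton=19, Elm=21, Upland=24. Nearest is Thorn (7).
From Thorn: distances to unvisited — Denton=12, Pine=15, Elm=24, Upland=27. Nearest is Denton (12).
From Denton: distances to unvisited — Upland=23, Elm=26, Pine=27. Nearest is Upland (23).
From Upland: distances to unvisited — Elm=3, Pine=16. Nearest is Elm (3).
From Elm: distances to unvisited — Pine=13. Nearest is Pine (13).
Return Pine→Ivy: 8.
Total = 7 + 12 + 23 + 3 + 13 + 8 = 66.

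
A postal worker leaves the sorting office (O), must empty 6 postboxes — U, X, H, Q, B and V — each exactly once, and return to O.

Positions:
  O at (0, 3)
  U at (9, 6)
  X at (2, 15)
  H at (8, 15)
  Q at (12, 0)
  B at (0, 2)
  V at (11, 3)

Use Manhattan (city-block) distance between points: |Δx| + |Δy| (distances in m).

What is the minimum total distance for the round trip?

Shortest round trip = 54 m.

There are 360 distinct closed tours to check (reversals are equivalent).
O - U - X - H - Q - B - V - O: 12+16+6+19+14+12+11 = 90
O - U - X - H - Q - V - B - O: 12+16+6+19+4+12+1 = 70
O - U - X - H - B - Q - V - O: 12+16+6+21+14+4+11 = 84
O - U - X - H - B - V - Q - O: 12+16+6+21+12+4+15 = 86
O - U - X - H - V - Q - B - O: 12+16+6+15+4+14+1 = 68
O - U - X - H - V - B - Q - O: 12+16+6+15+12+14+15 = 90
O - U - X - Q - H - B - V - O: 12+16+25+19+21+12+11 = 116
O - U - X - Q - H - V - B - O: 12+16+25+19+15+12+1 = 100
… (352 more)
O - X - H - U - V - Q - B - O: 14+6+10+5+4+14+1 = 54  ← best
The minimum is 54.
One optimal route: O → X → H → U → V → Q → B → O (or its reverse).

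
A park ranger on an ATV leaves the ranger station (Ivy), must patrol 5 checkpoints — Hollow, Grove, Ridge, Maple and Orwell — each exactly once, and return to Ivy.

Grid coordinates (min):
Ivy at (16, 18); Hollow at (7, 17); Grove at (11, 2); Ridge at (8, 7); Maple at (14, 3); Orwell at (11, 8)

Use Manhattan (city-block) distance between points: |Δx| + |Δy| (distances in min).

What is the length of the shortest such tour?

With 5 stops there are 5!/2 = 60 distinct round trips (a route and its reverse cost the same).
Ivy→Hollow→Grove→Ridge→Maple→Orwell→Ivy: 10+19+8+10+8+15 = 70
Ivy→Hollow→Grove→Ridge→Orwell→Maple→Ivy: 10+19+8+4+8+17 = 66
Ivy→Hollow→Grove→Maple→Ridge→Orwell→Ivy: 10+19+4+10+4+15 = 62
Ivy→Hollow→Grove→Maple→Orwell→Ridge→Ivy: 10+19+4+8+4+19 = 64
Ivy→Hollow→Grove→Orwell→Ridge→Maple→Ivy: 10+19+6+4+10+17 = 66
Ivy→Hollow→Grove→Orwell→Maple→Ridge→Ivy: 10+19+6+8+10+19 = 72
Ivy→Hollow→Ridge→Grove→Maple→Orwell→Ivy: 10+11+8+4+8+15 = 56
Ivy→Hollow→Ridge→Grove→Orwell→Maple→Ivy: 10+11+8+6+8+17 = 60
Ivy→Hollow→Ridge→Maple→Grove→Orwell→Ivy: 10+11+10+4+6+15 = 56
Ivy→Hollow→Ridge→Maple→Orwell→Grove→Ivy: 10+11+10+8+6+21 = 66
Ivy→Hollow→Ridge→Orwell→Grove→Maple→Ivy: 10+11+4+6+4+17 = 52
Ivy→Hollow→Ridge→Orwell→Maple→Grove→Ivy: 10+11+4+8+4+21 = 58
Ivy→Hollow→Maple→Grove→Ridge→Orwell→Ivy: 10+21+4+8+4+15 = 62
Ivy→Hollow→Maple→Grove→Orwell→Ridge→Ivy: 10+21+4+6+4+19 = 64
… (46 more)
The minimum is 52.
One optimal route: Ivy → Hollow → Ridge → Orwell → Grove → Maple → Ivy (or its reverse).

52 min — the shortest possible round trip.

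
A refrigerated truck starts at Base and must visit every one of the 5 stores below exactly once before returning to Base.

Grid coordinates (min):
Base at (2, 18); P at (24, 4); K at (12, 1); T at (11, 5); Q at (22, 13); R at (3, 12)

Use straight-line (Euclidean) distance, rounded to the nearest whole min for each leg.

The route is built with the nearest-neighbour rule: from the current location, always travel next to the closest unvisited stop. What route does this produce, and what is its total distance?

Base → [R:6 / T:16 / K:20 / Q:21 / P:26] → R (6)
R → [T:11 / K:14 / Q:19 / P:22] → T (11)
T → [K:4 / P:13 / Q:14] → K (4)
K → [P:12 / Q:16] → P (12)
P → [Q:9] → Q (9)
Return Q→Base: 21.
Total = 6 + 11 + 4 + 12 + 9 + 21 = 63.

63 min along Base → R → T → K → P → Q → Base.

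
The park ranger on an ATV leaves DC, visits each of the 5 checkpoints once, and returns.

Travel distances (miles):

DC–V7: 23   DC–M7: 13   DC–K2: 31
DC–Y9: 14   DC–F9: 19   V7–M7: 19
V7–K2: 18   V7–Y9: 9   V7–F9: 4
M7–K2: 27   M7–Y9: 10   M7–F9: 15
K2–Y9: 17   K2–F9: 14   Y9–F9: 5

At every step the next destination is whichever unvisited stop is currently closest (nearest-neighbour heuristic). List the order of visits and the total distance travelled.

DC → [M7:13 / Y9:14 / F9:19 / V7:23 / K2:31] → M7 (13)
M7 → [Y9:10 / F9:15 / V7:19 / K2:27] → Y9 (10)
Y9 → [F9:5 / V7:9 / K2:17] → F9 (5)
F9 → [V7:4 / K2:14] → V7 (4)
V7 → [K2:18] → K2 (18)
Return K2→DC: 31.
Total = 13 + 10 + 5 + 4 + 18 + 31 = 81.

Total distance 81 miles via the nearest-neighbour route DC → M7 → Y9 → F9 → V7 → K2 → DC.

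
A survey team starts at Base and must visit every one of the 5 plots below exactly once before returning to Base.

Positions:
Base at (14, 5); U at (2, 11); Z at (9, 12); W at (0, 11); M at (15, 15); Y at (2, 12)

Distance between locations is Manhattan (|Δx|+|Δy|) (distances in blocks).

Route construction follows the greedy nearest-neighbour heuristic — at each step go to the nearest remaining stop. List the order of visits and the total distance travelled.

At Base the remaining stops are M 11, Z 12, U 18, Y 19, W 20; go to M.
At M the remaining stops are Z 9, Y 16, U 17, W 19; go to Z.
At Z the remaining stops are Y 7, U 8, W 10; go to Y.
At Y the remaining stops are U 1, W 3; go to U.
At U the remaining stops are W 2; go to W.
Return W→Base: 20.
Total = 11 + 9 + 7 + 1 + 2 + 20 = 50.

50 blocks along Base → M → Z → Y → U → W → Base.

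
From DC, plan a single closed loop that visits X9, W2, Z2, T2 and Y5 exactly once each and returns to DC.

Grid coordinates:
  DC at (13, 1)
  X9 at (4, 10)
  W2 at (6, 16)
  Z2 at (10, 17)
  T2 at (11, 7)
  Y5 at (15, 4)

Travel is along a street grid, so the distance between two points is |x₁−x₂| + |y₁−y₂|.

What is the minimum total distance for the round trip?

Minimum total distance: 54.

There are 60 distinct closed tours to check (reversals are equivalent).
DC → X9 → W2 → Z2 → T2 → Y5 → DC: 18+8+5+11+7+5 = 54
DC → X9 → W2 → Z2 → Y5 → T2 → DC: 18+8+5+18+7+8 = 64
DC → X9 → W2 → T2 → Z2 → Y5 → DC: 18+8+14+11+18+5 = 74
DC → X9 → W2 → T2 → Y5 → Z2 → DC: 18+8+14+7+18+19 = 84
DC → X9 → W2 → Y5 → Z2 → T2 → DC: 18+8+21+18+11+8 = 84
DC → X9 → W2 → Y5 → T2 → Z2 → DC: 18+8+21+7+11+19 = 84
DC → X9 → Z2 → W2 → T2 → Y5 → DC: 18+13+5+14+7+5 = 62
DC → X9 → Z2 → W2 → Y5 → T2 → DC: 18+13+5+21+7+8 = 72
DC → X9 → Z2 → T2 → W2 → Y5 → DC: 18+13+11+14+21+5 = 82
DC → X9 → Z2 → T2 → Y5 → W2 → DC: 18+13+11+7+21+22 = 92
DC → X9 → Z2 → Y5 → W2 → T2 → DC: 18+13+18+21+14+8 = 92
DC → X9 → Z2 → Y5 → T2 → W2 → DC: 18+13+18+7+14+22 = 92
DC → X9 → T2 → W2 → Z2 → Y5 → DC: 18+10+14+5+18+5 = 70
DC → X9 → T2 → W2 → Y5 → Z2 → DC: 18+10+14+21+18+19 = 100
… (46 more)
The minimum is 54.
One optimal route: DC → X9 → W2 → Z2 → T2 → Y5 → DC (or its reverse).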